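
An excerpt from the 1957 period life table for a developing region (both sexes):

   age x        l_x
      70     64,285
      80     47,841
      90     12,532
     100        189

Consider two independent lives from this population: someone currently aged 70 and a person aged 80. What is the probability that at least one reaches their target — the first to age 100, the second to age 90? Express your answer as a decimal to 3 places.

p₁ = l_100/l_70 = 189/64,285 = 0.002940; p₂ = l_90/l_80 = 12,532/47,841 = 0.261951.
P(at least one) = 1 − (1−p₁)(1−p₂) = 1 − 0.997060 × 0.738049 = 0.264121.

0.264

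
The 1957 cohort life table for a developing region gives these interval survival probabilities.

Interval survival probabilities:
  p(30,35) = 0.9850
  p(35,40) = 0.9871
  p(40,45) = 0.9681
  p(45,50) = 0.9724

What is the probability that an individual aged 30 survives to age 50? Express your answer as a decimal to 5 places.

0.91530

Survival from 30 to 50 is the product of surviving each interval: 0.9850 × 0.9871 × 0.9681 × 0.9724.
= 0.915298.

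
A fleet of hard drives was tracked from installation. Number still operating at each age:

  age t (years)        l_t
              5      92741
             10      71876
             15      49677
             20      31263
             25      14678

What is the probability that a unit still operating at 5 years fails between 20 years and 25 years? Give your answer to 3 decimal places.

0.179

This is the probability of reaching 20 but not 25, conditional on being operational at 5: (l_20 − l_25) / l_5.
= (31263 − 14678) / 92741 = 16585 / 92741 = 0.178831.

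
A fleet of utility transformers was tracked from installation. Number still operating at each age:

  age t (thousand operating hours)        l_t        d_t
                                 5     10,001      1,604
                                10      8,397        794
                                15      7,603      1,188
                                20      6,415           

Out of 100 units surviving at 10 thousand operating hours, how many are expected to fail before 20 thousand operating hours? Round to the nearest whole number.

The relevant probability is 1 − 6,415/8,397 = 0.236037.
Expected number = 100 × 0.236037 = 24.

24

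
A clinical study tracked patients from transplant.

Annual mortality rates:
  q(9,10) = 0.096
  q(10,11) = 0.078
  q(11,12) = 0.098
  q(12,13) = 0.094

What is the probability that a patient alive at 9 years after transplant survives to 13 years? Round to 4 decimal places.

P(survive 9→13) = (1 − 0.096) × (1 − 0.078) × (1 − 0.098) × (1 − 0.094).
= 0.904 × 0.922 × 0.902 × 0.906 = 0.681136.

0.6811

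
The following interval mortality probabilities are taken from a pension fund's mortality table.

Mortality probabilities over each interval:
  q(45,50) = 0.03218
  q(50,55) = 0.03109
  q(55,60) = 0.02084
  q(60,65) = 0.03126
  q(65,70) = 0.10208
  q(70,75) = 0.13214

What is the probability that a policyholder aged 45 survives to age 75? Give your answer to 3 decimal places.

The overall survival probability is (1 − 0.03218) × (1 − 0.03109) × (1 − 0.02084) × (1 − 0.03126) × (1 − 0.10208) × (1 − 0.13214).
= 0.96782 × 0.96891 × 0.97916 × 0.96874 × 0.89792 × 0.86786 = 0.693148.

0.693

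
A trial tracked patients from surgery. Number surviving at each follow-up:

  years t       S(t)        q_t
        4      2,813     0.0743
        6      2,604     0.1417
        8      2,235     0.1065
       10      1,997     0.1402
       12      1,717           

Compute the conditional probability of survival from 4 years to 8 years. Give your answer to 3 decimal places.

The conditional survival probability is S(8)/S(4) = 2,235/2,813 = 0.794525.

0.795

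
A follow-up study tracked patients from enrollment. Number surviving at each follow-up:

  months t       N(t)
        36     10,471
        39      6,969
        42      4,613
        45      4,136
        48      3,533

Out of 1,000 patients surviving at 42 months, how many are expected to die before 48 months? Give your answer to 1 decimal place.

234.1

The relevant probability is 1 − 3,533/4,613 = 0.234121.
Expected number = 1,000 × 0.234121 = 234.1.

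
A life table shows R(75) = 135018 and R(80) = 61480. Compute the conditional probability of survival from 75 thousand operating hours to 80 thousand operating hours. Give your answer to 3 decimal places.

0.455

The conditional survival probability is R(80)/R(75) = 61480/135018 = 0.455347.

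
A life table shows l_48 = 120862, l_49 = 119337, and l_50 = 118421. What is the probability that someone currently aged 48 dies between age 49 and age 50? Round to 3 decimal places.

0.008

We want 1|1q48 = (l_49 − l_50)/l_48.
This is the probability of reaching 49 but not 50, conditional on being alive at 48: (l_49 − l_50) / l_48.
= (119337 − 118421) / 120862 = 916 / 120862 = 0.007579.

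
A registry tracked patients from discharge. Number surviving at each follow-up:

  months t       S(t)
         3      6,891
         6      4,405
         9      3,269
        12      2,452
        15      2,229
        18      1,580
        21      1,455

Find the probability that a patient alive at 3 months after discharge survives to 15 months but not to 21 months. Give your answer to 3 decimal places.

This is the probability of reaching 15 but not 21, conditional on being alive at 3: (S(15) − S(21)) / S(3).
= (2,229 − 1,455) / 6,891 = 774 / 6,891 = 0.112320.

0.112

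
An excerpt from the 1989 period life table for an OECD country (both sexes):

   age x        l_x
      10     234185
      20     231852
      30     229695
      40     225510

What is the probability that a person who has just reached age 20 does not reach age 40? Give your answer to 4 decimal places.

P(die before 40 | alive at 20) = 1 − l_40/l_20 = 1 − 225510/231852 = (6342)/231852 = 0.027354.

0.0274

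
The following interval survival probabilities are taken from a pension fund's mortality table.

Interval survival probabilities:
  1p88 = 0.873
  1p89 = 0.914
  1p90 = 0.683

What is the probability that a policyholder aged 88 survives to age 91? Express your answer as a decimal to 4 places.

0.5450

Chaining the interval survival probabilities: 0.873 × 0.914 × 0.683.
= 0.544981.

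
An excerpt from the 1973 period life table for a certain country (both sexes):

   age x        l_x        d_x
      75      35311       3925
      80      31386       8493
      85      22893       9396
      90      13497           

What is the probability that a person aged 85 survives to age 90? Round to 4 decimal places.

0.5896

We want 5p85 = l_90/l_85.
The conditional survival probability is l_90/l_85 = 13497/22893 = 0.589569.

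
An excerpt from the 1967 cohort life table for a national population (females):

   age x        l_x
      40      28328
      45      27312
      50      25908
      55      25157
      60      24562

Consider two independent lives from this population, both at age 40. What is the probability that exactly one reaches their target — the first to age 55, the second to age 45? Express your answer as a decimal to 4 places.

0.1398

p₁ = l_55/l_40 = 25157/28328 = 0.888061; p₂ = l_45/l_40 = 27312/28328 = 0.964134.
P(exactly one) = p₁(1−p₂) + (1−p₁)p₂ = 0.031851 + 0.107924 = 0.139775.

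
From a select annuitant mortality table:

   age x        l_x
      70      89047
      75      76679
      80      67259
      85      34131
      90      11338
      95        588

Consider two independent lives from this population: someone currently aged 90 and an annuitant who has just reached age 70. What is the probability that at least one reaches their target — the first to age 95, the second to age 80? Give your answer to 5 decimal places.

0.76801

p₁ = l_95/l_90 = 588/11338 = 0.051861; p₂ = l_80/l_70 = 67259/89047 = 0.755320.
P(at least one) = 1 − (1−p₁)(1−p₂) = 1 − 0.948139 × 0.244680 = 0.768009.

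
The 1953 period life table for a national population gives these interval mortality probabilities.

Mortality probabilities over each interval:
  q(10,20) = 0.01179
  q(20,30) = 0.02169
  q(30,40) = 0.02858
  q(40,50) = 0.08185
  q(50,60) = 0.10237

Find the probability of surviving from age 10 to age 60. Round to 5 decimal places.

The overall survival probability is (1 − 0.01179) × (1 − 0.02169) × (1 − 0.02858) × (1 − 0.08185) × (1 − 0.10237).
= 0.98821 × 0.97831 × 0.97142 × 0.91815 × 0.89763 = 0.774005.

0.77401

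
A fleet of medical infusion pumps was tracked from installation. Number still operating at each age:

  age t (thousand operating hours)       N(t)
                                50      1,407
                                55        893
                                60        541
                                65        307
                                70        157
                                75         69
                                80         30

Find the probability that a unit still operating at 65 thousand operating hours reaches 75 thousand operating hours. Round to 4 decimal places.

The conditional survival probability is N(75)/N(65) = 69/307 = 0.224756.

0.2248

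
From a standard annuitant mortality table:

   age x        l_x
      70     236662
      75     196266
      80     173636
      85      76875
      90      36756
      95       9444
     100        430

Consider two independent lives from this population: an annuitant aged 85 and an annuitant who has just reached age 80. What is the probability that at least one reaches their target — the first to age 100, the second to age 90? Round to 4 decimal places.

0.2161

p₁ = l_100/l_85 = 430/76875 = 0.005593; p₂ = l_90/l_80 = 36756/173636 = 0.211684.
P(at least one) = 1 − (1−p₁)(1−p₂) = 1 − 0.994407 × 0.788316 = 0.216093.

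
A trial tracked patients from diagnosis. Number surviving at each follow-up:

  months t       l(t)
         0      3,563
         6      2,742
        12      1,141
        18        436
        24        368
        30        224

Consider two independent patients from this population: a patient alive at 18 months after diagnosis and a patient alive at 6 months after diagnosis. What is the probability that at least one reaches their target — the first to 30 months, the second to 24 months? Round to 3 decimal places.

p₁ = l(30)/l(18) = 224/436 = 0.513761; p₂ = l(24)/l(6) = 368/2,742 = 0.134209.
P(at least one) = 1 − (1−p₁)(1−p₂) = 1 − 0.486239 × 0.865791 = 0.579019.

0.579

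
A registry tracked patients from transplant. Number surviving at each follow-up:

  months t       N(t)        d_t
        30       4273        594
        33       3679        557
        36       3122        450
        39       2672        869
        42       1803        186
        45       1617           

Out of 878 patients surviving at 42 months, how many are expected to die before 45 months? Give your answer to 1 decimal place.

90.6

The relevant probability is 1 − 1617/1803 = 0.103161.
Expected number = 878 × 0.103161 = 90.6.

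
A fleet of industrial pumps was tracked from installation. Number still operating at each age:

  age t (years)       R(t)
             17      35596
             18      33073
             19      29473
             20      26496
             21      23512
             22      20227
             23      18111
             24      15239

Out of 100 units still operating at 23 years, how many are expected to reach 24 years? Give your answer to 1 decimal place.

The relevant probability is 15239/18111 = 0.841422.
Expected number = 100 × 0.841422 = 84.1.

84.1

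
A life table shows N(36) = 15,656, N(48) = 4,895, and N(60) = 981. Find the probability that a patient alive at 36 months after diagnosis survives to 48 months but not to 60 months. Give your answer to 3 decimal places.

0.250

This is the probability of reaching 48 but not 60, conditional on being alive at 36: (N(48) − N(60)) / N(36).
= (4,895 − 981) / 15,656 = 3,914 / 15,656 = 0.250000.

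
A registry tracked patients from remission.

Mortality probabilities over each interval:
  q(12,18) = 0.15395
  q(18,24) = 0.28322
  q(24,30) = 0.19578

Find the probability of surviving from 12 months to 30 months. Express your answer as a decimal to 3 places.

The overall survival probability is (1 − 0.15395) × (1 − 0.28322) × (1 − 0.19578).
= 0.84605 × 0.71678 × 0.80422 = 0.487705.

0.488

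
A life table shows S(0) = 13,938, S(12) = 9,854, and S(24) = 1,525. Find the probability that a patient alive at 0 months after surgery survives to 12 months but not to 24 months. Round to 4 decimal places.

0.5976

This is the probability of reaching 12 but not 24, conditional on being alive at 0: (S(12) − S(24)) / S(0).
= (9,854 − 1,525) / 13,938 = 8,329 / 13,938 = 0.597575.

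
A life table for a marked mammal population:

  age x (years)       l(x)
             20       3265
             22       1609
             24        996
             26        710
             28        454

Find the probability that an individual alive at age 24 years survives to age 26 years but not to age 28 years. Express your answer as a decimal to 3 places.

This is the probability of reaching 26 but not 28, conditional on being alive at 24: (l(26) − l(28)) / l(24).
= (710 − 454) / 996 = 256 / 996 = 0.257028.

0.257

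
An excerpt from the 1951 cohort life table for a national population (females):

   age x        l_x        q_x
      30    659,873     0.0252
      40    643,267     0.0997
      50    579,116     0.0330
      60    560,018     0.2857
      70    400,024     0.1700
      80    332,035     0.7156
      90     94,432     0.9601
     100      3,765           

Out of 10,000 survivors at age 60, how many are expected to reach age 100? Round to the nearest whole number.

67

The relevant probability is 3,765/560,018 = 0.006723.
Expected number = 10,000 × 0.006723 = 67.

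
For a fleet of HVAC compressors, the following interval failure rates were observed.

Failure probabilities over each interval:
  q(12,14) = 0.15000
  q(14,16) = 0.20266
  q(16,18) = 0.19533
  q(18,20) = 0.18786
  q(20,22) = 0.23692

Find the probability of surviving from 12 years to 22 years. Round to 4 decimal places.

Survival from 12 to 22 is the product of surviving each interval: (1 − 0.15000) × (1 − 0.20266) × (1 − 0.19533) × (1 − 0.18786) × (1 − 0.23692).
= 0.85000 × 0.79734 × 0.80467 × 0.81214 × 0.76308 = 0.337972.

0.3380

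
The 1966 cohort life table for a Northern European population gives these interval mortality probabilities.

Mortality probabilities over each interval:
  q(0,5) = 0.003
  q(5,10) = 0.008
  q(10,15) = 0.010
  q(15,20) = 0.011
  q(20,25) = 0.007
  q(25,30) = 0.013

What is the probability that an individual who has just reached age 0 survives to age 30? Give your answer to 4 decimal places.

Survival from 0 to 30 is the product of surviving each interval: (1 − 0.003) × (1 − 0.008) × (1 − 0.010) × (1 − 0.011) × (1 − 0.007) × (1 − 0.013).
= 0.997 × 0.992 × 0.990 × 0.989 × 0.993 × 0.987 = 0.949084.

0.9491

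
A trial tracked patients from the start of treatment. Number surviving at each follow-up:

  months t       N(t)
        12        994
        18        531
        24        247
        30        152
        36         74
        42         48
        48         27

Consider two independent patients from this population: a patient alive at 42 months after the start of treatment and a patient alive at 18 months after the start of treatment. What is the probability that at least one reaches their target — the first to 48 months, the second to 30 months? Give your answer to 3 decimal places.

p₁ = N(48)/N(42) = 27/48 = 0.562500; p₂ = N(30)/N(18) = 152/531 = 0.286252.
P(at least one) = 1 − (1−p₁)(1−p₂) = 1 − 0.437500 × 0.713748 = 0.687735.

0.688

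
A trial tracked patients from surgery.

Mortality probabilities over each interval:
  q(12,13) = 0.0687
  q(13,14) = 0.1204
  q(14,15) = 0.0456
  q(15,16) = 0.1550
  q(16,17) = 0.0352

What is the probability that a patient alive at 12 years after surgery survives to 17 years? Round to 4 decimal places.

P(survive 12→17) = (1 − 0.0687) × (1 − 0.1204) × (1 − 0.0456) × (1 − 0.1550) × (1 − 0.0352).
= 0.9313 × 0.8796 × 0.9544 × 0.8450 × 0.9648 = 0.637381.

0.6374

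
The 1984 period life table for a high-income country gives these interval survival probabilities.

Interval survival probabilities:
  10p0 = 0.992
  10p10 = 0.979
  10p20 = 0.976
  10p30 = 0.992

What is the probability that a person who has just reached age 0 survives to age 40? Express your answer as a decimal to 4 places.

0.9403

The overall survival probability is 0.992 × 0.979 × 0.976 × 0.992.
= 0.940277.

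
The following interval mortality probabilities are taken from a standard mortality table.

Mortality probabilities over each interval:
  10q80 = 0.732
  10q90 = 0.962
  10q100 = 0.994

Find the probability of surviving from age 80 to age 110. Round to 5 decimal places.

The overall survival probability is (1 − 0.732) × (1 − 0.962) × (1 − 0.994).
= 0.268 × 0.038 × 0.006 = 0.000061.

0.00006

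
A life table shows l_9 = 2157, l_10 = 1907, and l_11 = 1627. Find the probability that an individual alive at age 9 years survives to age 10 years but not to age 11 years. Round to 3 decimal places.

This is the probability of reaching 10 but not 11, conditional on being alive at 9: (l_10 − l_11) / l_9.
= (1907 − 1627) / 2157 = 280 / 2157 = 0.129810.

0.130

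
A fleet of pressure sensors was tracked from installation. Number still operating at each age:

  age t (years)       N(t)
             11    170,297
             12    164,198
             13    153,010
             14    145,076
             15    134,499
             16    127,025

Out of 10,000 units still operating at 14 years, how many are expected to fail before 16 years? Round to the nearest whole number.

1244

The relevant probability is 1 − 127,025/145,076 = 0.124424.
Expected number = 10,000 × 0.124424 = 1244.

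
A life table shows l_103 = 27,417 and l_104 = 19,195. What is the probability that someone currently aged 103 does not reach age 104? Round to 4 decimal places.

0.2999

P(die before 104 | alive at 103) = 1 − l_104/l_103 = 1 − 19,195/27,417 = (8,222)/27,417 = 0.299887.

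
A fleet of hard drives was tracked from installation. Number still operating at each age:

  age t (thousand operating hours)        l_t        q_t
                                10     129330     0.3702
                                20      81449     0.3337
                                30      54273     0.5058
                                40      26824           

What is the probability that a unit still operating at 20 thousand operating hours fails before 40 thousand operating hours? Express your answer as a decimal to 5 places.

P(fail before 40 | operational at 20) = 1 − l_40/l_20 = 1 − 26824/81449 = (54625)/81449 = 0.670665.

0.67067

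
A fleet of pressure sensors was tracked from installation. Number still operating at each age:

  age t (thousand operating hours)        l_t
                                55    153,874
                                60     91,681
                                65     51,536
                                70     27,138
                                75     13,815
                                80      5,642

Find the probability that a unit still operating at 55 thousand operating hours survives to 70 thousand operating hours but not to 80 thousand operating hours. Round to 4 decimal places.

0.1397

This is the probability of reaching 70 but not 80, conditional on being operational at 55: (l_70 − l_80) / l_55.
= (27,138 − 5,642) / 153,874 = 21,496 / 153,874 = 0.139699.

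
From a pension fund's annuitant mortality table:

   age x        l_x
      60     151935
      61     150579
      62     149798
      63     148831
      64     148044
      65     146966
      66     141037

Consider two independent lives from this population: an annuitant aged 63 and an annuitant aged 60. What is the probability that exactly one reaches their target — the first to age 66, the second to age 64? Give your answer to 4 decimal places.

0.0753

p₁ = l_66/l_63 = 141037/148831 = 0.947632; p₂ = l_64/l_60 = 148044/151935 = 0.974390.
P(exactly one) = p₁(1−p₂) + (1−p₁)p₂ = 0.024269 + 0.051027 = 0.075296.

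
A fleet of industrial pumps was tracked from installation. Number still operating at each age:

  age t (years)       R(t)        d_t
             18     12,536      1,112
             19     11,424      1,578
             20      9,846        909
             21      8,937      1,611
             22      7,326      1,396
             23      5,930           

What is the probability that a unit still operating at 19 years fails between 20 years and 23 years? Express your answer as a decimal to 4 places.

This is the probability of reaching 20 but not 23, conditional on being operational at 19: (R(20) − R(23)) / R(19).
= (9,846 − 5,930) / 11,424 = 3,916 / 11,424 = 0.342787.

0.3428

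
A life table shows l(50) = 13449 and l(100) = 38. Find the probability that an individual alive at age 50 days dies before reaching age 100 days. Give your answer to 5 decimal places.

P(die before 100 | alive at 50) = 1 − l(100)/l(50) = 1 − 38/13449 = (13411)/13449 = 0.997175.

0.99717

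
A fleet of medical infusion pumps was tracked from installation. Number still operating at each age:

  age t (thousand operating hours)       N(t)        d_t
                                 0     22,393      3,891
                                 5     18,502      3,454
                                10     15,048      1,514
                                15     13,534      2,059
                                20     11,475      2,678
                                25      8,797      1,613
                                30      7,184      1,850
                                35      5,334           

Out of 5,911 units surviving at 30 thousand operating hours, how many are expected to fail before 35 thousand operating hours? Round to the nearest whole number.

The relevant probability is 1 − 5,334/7,184 = 0.257517.
Expected number = 5,911 × 0.257517 = 1522.

1522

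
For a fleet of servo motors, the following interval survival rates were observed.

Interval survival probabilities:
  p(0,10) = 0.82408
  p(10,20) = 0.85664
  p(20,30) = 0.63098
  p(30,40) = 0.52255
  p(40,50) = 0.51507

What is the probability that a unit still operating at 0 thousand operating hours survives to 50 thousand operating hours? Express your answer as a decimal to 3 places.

0.120

The overall survival probability is 0.82408 × 0.85664 × 0.63098 × 0.52255 × 0.51507.
= 0.119888.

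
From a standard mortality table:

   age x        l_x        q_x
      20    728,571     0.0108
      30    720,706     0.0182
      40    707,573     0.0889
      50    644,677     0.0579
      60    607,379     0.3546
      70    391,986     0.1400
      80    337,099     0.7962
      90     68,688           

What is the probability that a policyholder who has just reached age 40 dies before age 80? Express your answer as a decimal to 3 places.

0.524

P(die before 80 | alive at 40) = 1 − l_80/l_40 = 1 − 337,099/707,573 = (370,474)/707,573 = 0.523584.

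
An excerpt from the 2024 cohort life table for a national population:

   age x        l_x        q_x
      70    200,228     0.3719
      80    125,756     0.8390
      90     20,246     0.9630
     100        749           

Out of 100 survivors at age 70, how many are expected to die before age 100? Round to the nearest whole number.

100

The relevant probability is 1 − 749/200,228 = 0.996259.
Expected number = 100 × 0.996259 = 100.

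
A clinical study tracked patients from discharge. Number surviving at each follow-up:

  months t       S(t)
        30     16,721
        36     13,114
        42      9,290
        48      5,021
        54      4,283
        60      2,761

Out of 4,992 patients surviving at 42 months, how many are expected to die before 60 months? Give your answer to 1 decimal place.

The relevant probability is 1 − 2,761/9,290 = 0.702799.
Expected number = 4,992 × 0.702799 = 3508.4.

3508.4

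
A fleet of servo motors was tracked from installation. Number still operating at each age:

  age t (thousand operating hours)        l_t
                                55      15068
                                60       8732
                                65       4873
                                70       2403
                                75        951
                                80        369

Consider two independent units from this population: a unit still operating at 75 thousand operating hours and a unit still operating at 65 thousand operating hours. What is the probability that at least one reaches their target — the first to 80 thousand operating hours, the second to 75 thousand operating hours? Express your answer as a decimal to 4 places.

0.5074

p₁ = l_80/l_75 = 369/951 = 0.388013; p₂ = l_75/l_65 = 951/4873 = 0.195157.
P(at least one) = 1 − (1−p₁)(1−p₂) = 1 − 0.611987 × 0.804843 = 0.507447.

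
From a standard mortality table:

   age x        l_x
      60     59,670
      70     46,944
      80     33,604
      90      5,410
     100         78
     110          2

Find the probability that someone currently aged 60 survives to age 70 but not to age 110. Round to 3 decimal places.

0.787

This is the probability of reaching 70 but not 110, conditional on being alive at 60: (l_70 − l_110) / l_60.
= (46,944 − 2) / 59,670 = 46,942 / 59,670 = 0.786693.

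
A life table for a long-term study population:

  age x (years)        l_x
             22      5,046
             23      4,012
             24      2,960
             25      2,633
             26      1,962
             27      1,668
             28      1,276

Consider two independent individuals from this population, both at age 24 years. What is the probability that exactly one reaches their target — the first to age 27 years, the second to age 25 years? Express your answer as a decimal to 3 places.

0.451

p₁ = l_27/l_24 = 1,668/2,960 = 0.563514; p₂ = l_25/l_24 = 2,633/2,960 = 0.889527.
P(exactly one) = p₁(1−p₂) + (1−p₁)p₂ = 0.062253 + 0.388266 = 0.450519.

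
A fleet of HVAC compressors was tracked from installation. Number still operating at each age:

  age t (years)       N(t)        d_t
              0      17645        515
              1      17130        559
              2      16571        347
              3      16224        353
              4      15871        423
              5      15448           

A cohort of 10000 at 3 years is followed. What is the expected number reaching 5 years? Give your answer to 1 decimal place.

9521.7

The relevant probability is 15448/16224 = 0.952170.
Expected number = 10000 × 0.952170 = 9521.7.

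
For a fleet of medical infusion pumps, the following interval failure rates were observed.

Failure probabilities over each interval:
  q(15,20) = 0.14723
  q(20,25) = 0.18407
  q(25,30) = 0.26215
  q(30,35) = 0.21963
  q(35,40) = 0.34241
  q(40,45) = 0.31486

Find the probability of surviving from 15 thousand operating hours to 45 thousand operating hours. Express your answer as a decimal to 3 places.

The overall survival probability is (1 − 0.14723) × (1 − 0.18407) × (1 − 0.26215) × (1 − 0.21963) × (1 − 0.34241) × (1 − 0.31486).
= 0.85277 × 0.81593 × 0.73785 × 0.78037 × 0.65759 × 0.68514 = 0.180504.

0.181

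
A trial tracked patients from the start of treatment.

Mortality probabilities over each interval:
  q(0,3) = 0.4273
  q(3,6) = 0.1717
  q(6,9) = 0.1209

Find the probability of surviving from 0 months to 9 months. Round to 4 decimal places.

Survival from 0 to 9 is the product of surviving each interval: (1 − 0.4273) × (1 − 0.1717) × (1 − 0.1209).
= 0.5727 × 0.8283 × 0.8791 = 0.417016.

0.4170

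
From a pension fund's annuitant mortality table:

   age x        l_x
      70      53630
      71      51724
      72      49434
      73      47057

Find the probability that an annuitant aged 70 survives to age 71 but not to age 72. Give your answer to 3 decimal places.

0.043

We want 1|1q70 = (l_71 − l_72)/l_70.
This is the probability of reaching 71 but not 72, conditional on being alive at 70: (l_71 − l_72) / l_70.
= (51724 − 49434) / 53630 = 2290 / 53630 = 0.042700.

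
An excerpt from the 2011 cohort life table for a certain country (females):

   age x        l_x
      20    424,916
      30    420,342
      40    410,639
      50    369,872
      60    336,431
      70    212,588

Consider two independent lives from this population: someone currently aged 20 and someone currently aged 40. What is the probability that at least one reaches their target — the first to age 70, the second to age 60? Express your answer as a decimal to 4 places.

0.9097

p₁ = l_70/l_20 = 212,588/424,916 = 0.500306; p₂ = l_60/l_40 = 336,431/410,639 = 0.819287.
P(at least one) = 1 − (1−p₁)(1−p₂) = 1 − 0.499694 × 0.180713 = 0.909699.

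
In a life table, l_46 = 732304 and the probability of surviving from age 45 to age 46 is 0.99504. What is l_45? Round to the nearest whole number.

735954

l_45 = l_46 / p = 732304 / 0.99504 = 735954.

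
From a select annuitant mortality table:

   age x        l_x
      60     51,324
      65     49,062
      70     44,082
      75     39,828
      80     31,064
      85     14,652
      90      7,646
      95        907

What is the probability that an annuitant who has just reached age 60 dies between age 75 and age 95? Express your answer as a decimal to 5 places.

0.75834

We want 15|20q60 = (l_75 − l_95)/l_60.
This is the probability of reaching 75 but not 95, conditional on being alive at 60: (l_75 − l_95) / l_60.
= (39,828 − 907) / 51,324 = 38,921 / 51,324 = 0.758339.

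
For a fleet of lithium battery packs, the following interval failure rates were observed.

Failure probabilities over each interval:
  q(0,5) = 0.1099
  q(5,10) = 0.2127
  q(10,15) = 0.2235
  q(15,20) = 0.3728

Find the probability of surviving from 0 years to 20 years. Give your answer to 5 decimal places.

Chaining the interval survival probabilities: (1 − 0.1099) × (1 − 0.2127) × (1 − 0.2235) × (1 − 0.3728).
= 0.8901 × 0.7873 × 0.7765 × 0.6272 = 0.341292.

0.34129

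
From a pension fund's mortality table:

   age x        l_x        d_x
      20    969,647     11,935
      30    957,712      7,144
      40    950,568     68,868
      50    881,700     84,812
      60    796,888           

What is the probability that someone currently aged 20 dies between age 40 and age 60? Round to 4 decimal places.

0.1585

We want 20|20q20 = (l_40 − l_60)/l_20.
This is the probability of reaching 40 but not 60, conditional on being alive at 20: (l_40 − l_60) / l_20.
= (950,568 − 796,888) / 969,647 = 153,680 / 969,647 = 0.158491.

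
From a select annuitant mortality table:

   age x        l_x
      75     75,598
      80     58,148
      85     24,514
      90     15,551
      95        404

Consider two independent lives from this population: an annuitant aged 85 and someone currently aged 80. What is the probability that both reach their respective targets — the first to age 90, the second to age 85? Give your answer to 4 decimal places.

p₁ = l_90/l_85 = 15,551/24,514 = 0.634372; p₂ = l_85/l_80 = 24,514/58,148 = 0.421579.
P(both) = p₁ × p₂ = 0.634372 × 0.421579 = 0.267438.

0.2674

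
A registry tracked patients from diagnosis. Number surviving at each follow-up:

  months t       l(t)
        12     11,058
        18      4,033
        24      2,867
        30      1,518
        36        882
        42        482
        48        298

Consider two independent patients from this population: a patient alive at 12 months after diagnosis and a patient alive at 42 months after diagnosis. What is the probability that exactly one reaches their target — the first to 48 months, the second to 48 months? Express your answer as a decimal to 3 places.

p₁ = l(48)/l(12) = 298/11,058 = 0.026949; p₂ = l(48)/l(42) = 298/482 = 0.618257.
P(exactly one) = p₁(1−p₂) + (1−p₁)p₂ = 0.010288 + 0.601596 = 0.611883.

0.612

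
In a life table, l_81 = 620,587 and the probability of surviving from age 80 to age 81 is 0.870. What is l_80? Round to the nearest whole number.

713318

l_80 = l_81 / p = 620,587 / 0.870 = 713318.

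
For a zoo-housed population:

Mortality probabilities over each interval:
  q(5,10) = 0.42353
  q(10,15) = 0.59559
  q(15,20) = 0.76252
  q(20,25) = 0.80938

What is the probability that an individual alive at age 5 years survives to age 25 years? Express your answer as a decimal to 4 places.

0.0106

Chaining the interval survival probabilities: (1 − 0.42353) × (1 − 0.59559) × (1 − 0.76252) × (1 − 0.80938).
= 0.57647 × 0.40441 × 0.23748 × 0.19062 = 0.010553.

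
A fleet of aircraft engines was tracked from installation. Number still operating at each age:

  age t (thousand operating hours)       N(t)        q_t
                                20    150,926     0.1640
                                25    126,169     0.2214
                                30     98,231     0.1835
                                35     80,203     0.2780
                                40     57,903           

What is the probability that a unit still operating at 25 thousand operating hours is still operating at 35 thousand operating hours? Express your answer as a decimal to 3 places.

0.636

The conditional survival probability is N(35)/N(25) = 80,203/126,169 = 0.635679.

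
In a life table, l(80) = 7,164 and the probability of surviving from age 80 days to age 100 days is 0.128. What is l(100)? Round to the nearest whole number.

l(100) = l(80) × p = 7,164 × 0.128 = 917.

917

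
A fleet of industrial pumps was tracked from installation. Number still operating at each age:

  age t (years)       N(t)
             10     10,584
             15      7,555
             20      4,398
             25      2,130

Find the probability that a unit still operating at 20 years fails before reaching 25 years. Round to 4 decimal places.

P(fail before 25 | operational at 20) = 1 − N(25)/N(20) = 1 − 2,130/4,398 = (2,268)/4,398 = 0.515689.

0.5157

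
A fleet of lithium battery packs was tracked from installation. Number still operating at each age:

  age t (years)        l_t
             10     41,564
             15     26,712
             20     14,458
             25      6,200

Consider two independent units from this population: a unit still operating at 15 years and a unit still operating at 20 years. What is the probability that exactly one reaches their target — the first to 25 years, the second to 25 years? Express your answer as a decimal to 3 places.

0.462

p₁ = l_25/l_15 = 6,200/26,712 = 0.232105; p₂ = l_25/l_20 = 6,200/14,458 = 0.428828.
P(exactly one) = p₁(1−p₂) + (1−p₁)p₂ = 0.132572 + 0.329295 = 0.461867.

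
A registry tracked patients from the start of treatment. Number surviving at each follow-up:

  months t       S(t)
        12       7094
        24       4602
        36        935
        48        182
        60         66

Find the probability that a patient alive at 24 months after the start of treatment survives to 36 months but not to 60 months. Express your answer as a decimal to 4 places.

0.1888

This is the probability of reaching 36 but not 60, conditional on being alive at 24: (S(36) − S(60)) / S(24).
= (935 − 66) / 4602 = 869 / 4602 = 0.188831.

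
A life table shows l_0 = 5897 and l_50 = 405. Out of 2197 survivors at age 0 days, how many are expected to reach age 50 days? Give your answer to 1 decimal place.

The relevant probability is 405/5897 = 0.068679.
Expected number = 2197 × 0.068679 = 150.9.

150.9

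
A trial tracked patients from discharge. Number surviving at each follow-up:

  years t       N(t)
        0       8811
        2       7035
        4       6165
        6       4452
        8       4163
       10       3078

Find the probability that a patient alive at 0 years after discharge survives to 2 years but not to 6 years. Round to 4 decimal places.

0.2932

This is the probability of reaching 2 but not 6, conditional on being alive at 0: (N(2) − N(6)) / N(0).
= (7035 − 4452) / 8811 = 2583 / 8811 = 0.293156.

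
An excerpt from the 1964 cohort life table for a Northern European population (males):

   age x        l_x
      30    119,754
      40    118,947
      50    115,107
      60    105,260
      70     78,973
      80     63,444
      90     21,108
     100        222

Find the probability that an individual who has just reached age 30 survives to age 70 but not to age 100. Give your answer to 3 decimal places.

0.658

We want 40|30q30 = (l_70 − l_100)/l_30.
This is the probability of reaching 70 but not 100, conditional on being alive at 30: (l_70 − l_100) / l_30.
= (78,973 − 222) / 119,754 = 78,751 / 119,754 = 0.657606.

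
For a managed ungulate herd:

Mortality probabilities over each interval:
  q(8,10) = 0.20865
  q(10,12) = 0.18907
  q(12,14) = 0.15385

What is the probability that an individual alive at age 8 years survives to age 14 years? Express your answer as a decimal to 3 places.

0.543

Survival from 8 to 14 is the product of surviving each interval: (1 − 0.20865) × (1 − 0.18907) × (1 − 0.15385).
= 0.79135 × 0.81093 × 0.84615 = 0.542999.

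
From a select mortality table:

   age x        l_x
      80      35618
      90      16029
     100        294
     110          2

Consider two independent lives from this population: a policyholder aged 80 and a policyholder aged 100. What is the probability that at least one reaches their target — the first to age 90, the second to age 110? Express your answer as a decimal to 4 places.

0.4538

p₁ = l_90/l_80 = 16029/35618 = 0.450025; p₂ = l_110/l_100 = 2/294 = 0.006803.
P(at least one) = 1 − (1−p₁)(1−p₂) = 1 − 0.549975 × 0.993197 = 0.453766.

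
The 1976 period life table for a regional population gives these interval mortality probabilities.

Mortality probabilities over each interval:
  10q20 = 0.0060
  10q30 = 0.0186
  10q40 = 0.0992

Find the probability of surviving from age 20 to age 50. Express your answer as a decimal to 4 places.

Survival from 20 to 50 is the product of surviving each interval: (1 − 0.0060) × (1 − 0.0186) × (1 − 0.0992).
= 0.9940 × 0.9814 × 0.9008 = 0.878741.

0.8787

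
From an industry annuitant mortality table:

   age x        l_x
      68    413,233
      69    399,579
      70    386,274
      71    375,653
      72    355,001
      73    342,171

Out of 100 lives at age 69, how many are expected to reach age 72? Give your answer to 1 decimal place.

88.8

The relevant probability is 355,001/399,579 = 0.888438.
Expected number = 100 × 0.888438 = 88.8.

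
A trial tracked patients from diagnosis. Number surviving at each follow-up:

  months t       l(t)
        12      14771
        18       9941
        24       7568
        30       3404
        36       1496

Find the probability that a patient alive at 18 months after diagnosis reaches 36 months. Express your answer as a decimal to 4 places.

0.1505

The conditional survival probability is l(36)/l(18) = 1496/9941 = 0.150488.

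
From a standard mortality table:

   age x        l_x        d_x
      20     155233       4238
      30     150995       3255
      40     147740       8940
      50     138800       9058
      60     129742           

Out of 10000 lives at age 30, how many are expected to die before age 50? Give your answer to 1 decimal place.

807.6

The relevant probability is 1 − 138800/150995 = 0.080764.
Expected number = 10000 × 0.080764 = 807.6.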